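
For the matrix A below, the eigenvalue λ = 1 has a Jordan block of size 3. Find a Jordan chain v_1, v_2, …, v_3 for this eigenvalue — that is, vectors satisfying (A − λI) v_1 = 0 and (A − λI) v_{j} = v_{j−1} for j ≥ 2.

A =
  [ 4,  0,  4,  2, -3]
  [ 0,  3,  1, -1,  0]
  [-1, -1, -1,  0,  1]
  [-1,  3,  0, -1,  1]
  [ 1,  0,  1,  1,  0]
A Jordan chain for λ = 1 of length 3:
v_1 = (2, 0, 0, 0, 2)ᵀ
v_2 = (0, 2, -1, 3, 0)ᵀ
v_3 = (0, 1, 0, 0, 0)ᵀ

Let N = A − (1)·I. We want v_3 with N^3 v_3 = 0 but N^2 v_3 ≠ 0; then v_{j-1} := N · v_j for j = 3, …, 2.

Pick v_3 = (0, 1, 0, 0, 0)ᵀ.
Then v_2 = N · v_3 = (0, 2, -1, 3, 0)ᵀ.
Then v_1 = N · v_2 = (2, 0, 0, 0, 2)ᵀ.

Sanity check: (A − (1)·I) v_1 = (0, 0, 0, 0, 0)ᵀ = 0. ✓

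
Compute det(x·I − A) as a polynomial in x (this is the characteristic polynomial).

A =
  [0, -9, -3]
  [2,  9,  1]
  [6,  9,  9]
x^3 - 18*x^2 + 108*x - 216

Expanding det(x·I − A) (e.g. by cofactor expansion or by noting that A is similar to its Jordan form J, which has the same characteristic polynomial as A) gives
  χ_A(x) = x^3 - 18*x^2 + 108*x - 216
which factors as (x - 6)^3. The eigenvalues (with algebraic multiplicities) are λ = 6 with multiplicity 3.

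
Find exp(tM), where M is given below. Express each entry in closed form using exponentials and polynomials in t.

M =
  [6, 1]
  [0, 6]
e^{tM} =
  [exp(6*t), t*exp(6*t)]
  [0, exp(6*t)]

Strategy: write M = P · J · P⁻¹ where J is a Jordan canonical form, so e^{tM} = P · e^{tJ} · P⁻¹, and e^{tJ} can be computed block-by-block.

M has Jordan form
J =
  [6, 1]
  [0, 6]
(up to reordering of blocks).

Per-block formulas:
  For a 2×2 Jordan block J_2(6): exp(t · J_2(6)) = e^(6t)·(I + t·N), where N is the 2×2 nilpotent shift.

After assembling e^{tJ} and conjugating by P, we get:

e^{tM} =
  [exp(6*t), t*exp(6*t)]
  [0, exp(6*t)]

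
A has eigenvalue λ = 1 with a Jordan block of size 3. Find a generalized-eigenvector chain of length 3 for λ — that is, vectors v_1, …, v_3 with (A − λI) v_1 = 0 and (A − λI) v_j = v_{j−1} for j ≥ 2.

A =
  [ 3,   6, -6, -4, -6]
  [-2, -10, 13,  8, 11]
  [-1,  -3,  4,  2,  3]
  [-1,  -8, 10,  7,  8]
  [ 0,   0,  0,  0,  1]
A Jordan chain for λ = 1 of length 3:
v_1 = (2, -3, -1, -2, 0)ᵀ
v_2 = (2, -2, -1, -1, 0)ᵀ
v_3 = (1, 0, 0, 0, 0)ᵀ

Let N = A − (1)·I. We want v_3 with N^3 v_3 = 0 but N^2 v_3 ≠ 0; then v_{j-1} := N · v_j for j = 3, …, 2.

Pick v_3 = (1, 0, 0, 0, 0)ᵀ.
Then v_2 = N · v_3 = (2, -2, -1, -1, 0)ᵀ.
Then v_1 = N · v_2 = (2, -3, -1, -2, 0)ᵀ.

Sanity check: (A − (1)·I) v_1 = (0, 0, 0, 0, 0)ᵀ = 0. ✓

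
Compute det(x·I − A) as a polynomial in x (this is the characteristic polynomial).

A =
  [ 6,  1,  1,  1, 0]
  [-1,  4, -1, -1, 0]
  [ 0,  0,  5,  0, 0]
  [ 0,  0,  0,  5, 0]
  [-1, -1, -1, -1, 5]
x^5 - 25*x^4 + 250*x^3 - 1250*x^2 + 3125*x - 3125

Expanding det(x·I − A) (e.g. by cofactor expansion or by noting that A is similar to its Jordan form J, which has the same characteristic polynomial as A) gives
  χ_A(x) = x^5 - 25*x^4 + 250*x^3 - 1250*x^2 + 3125*x - 3125
which factors as (x - 5)^5. The eigenvalues (with algebraic multiplicities) are λ = 5 with multiplicity 5.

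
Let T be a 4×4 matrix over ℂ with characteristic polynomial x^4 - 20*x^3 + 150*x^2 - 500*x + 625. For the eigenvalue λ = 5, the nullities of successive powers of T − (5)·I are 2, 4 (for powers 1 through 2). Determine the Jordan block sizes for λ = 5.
Block sizes for λ = 5: [2, 2]

From the dimensions of kernels of powers, the number of Jordan blocks of size at least j is d_j − d_{j−1} where d_j = dim ker(N^j) (with d_0 = 0). Computing the differences gives [2, 2].
The number of blocks of size exactly k is (#blocks of size ≥ k) − (#blocks of size ≥ k + 1), so the partition is: 2 block(s) of size 2.
In nonincreasing order the block sizes are [2, 2].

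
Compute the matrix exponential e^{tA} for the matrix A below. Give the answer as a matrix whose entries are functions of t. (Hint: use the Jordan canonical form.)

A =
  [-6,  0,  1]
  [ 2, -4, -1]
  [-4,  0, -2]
e^{tA} =
  [-2*t*exp(-4*t) + exp(-4*t), 0, t*exp(-4*t)]
  [2*t*exp(-4*t), exp(-4*t), -t*exp(-4*t)]
  [-4*t*exp(-4*t), 0, 2*t*exp(-4*t) + exp(-4*t)]

Strategy: write A = P · J · P⁻¹ where J is a Jordan canonical form, so e^{tA} = P · e^{tJ} · P⁻¹, and e^{tJ} can be computed block-by-block.

A has Jordan form
J =
  [-4,  1,  0]
  [ 0, -4,  0]
  [ 0,  0, -4]
(up to reordering of blocks).

Per-block formulas:
  For a 1×1 block at λ = -4: exp(t · [-4]) = [e^(-4t)].
  For a 2×2 Jordan block J_2(-4): exp(t · J_2(-4)) = e^(-4t)·(I + t·N), where N is the 2×2 nilpotent shift.

After assembling e^{tJ} and conjugating by P, we get:

e^{tA} =
  [-2*t*exp(-4*t) + exp(-4*t), 0, t*exp(-4*t)]
  [2*t*exp(-4*t), exp(-4*t), -t*exp(-4*t)]
  [-4*t*exp(-4*t), 0, 2*t*exp(-4*t) + exp(-4*t)]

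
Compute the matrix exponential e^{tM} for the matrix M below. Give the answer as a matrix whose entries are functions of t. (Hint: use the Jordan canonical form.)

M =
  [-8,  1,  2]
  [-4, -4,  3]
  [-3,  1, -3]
e^{tM} =
  [-t^2*exp(-5*t)/2 - 3*t*exp(-5*t) + exp(-5*t), t*exp(-5*t), t^2*exp(-5*t)/2 + 2*t*exp(-5*t)]
  [-t^2*exp(-5*t)/2 - 4*t*exp(-5*t), t*exp(-5*t) + exp(-5*t), t^2*exp(-5*t)/2 + 3*t*exp(-5*t)]
  [-t^2*exp(-5*t)/2 - 3*t*exp(-5*t), t*exp(-5*t), t^2*exp(-5*t)/2 + 2*t*exp(-5*t) + exp(-5*t)]

Strategy: write M = P · J · P⁻¹ where J is a Jordan canonical form, so e^{tM} = P · e^{tJ} · P⁻¹, and e^{tJ} can be computed block-by-block.

M has Jordan form
J =
  [-5,  1,  0]
  [ 0, -5,  1]
  [ 0,  0, -5]
(up to reordering of blocks).

Per-block formulas:
  For a 3×3 Jordan block J_3(-5): exp(t · J_3(-5)) = e^(-5t)·(I + t·N + (t^2/2)·N^2), where N is the 3×3 nilpotent shift.

After assembling e^{tJ} and conjugating by P, we get:

e^{tM} =
  [-t^2*exp(-5*t)/2 - 3*t*exp(-5*t) + exp(-5*t), t*exp(-5*t), t^2*exp(-5*t)/2 + 2*t*exp(-5*t)]
  [-t^2*exp(-5*t)/2 - 4*t*exp(-5*t), t*exp(-5*t) + exp(-5*t), t^2*exp(-5*t)/2 + 3*t*exp(-5*t)]
  [-t^2*exp(-5*t)/2 - 3*t*exp(-5*t), t*exp(-5*t), t^2*exp(-5*t)/2 + 2*t*exp(-5*t) + exp(-5*t)]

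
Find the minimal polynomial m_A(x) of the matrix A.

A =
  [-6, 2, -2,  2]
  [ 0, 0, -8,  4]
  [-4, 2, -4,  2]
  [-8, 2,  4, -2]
x^2 + 6*x + 8

The characteristic polynomial is χ_A(x) = (x + 2)^2*(x + 4)^2, so the eigenvalues are known. The minimal polynomial is
  m_A(x) = Π_λ (x − λ)^{k_λ}
where k_λ is the size of the *largest* Jordan block for λ (equivalently, the smallest k with (A − λI)^k v = 0 for every generalised eigenvector v of λ).

  λ = -4: largest Jordan block has size 1, contributing (x + 4)
  λ = -2: largest Jordan block has size 1, contributing (x + 2)

So m_A(x) = (x + 2)*(x + 4) = x^2 + 6*x + 8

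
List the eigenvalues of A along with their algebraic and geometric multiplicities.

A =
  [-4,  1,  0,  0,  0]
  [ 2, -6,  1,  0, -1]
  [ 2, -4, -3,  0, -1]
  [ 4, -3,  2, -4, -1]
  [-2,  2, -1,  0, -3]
λ = -4: alg = 5, geom = 2

Step 1 — factor the characteristic polynomial to read off the algebraic multiplicities:
  χ_A(x) = (x + 4)^5

Step 2 — compute geometric multiplicities via the rank-nullity identity g(λ) = n − rank(A − λI):
  rank(A − (-4)·I) = 3, so dim ker(A − (-4)·I) = n − 3 = 2

Summary:
  λ = -4: algebraic multiplicity = 5, geometric multiplicity = 2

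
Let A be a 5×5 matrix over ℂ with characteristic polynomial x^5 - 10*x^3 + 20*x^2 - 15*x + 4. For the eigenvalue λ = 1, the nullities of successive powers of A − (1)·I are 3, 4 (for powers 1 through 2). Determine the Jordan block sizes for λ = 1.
Block sizes for λ = 1: [2, 1, 1]

From the dimensions of kernels of powers, the number of Jordan blocks of size at least j is d_j − d_{j−1} where d_j = dim ker(N^j) (with d_0 = 0). Computing the differences gives [3, 1].
The number of blocks of size exactly k is (#blocks of size ≥ k) − (#blocks of size ≥ k + 1), so the partition is: 2 block(s) of size 1, 1 block(s) of size 2.
In nonincreasing order the block sizes are [2, 1, 1].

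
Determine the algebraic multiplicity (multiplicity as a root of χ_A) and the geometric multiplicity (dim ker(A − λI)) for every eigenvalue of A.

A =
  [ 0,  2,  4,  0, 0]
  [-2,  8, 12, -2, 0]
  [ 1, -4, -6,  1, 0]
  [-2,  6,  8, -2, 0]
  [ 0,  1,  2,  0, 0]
λ = 0: alg = 5, geom = 3

Step 1 — factor the characteristic polynomial to read off the algebraic multiplicities:
  χ_A(x) = x^5

Step 2 — compute geometric multiplicities via the rank-nullity identity g(λ) = n − rank(A − λI):
  rank(A − (0)·I) = 2, so dim ker(A − (0)·I) = n − 2 = 3

Summary:
  λ = 0: algebraic multiplicity = 5, geometric multiplicity = 3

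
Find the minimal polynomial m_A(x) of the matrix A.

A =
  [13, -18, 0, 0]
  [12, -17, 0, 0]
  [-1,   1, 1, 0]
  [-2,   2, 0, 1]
x^3 + 3*x^2 - 9*x + 5

The characteristic polynomial is χ_A(x) = (x - 1)^3*(x + 5), so the eigenvalues are known. The minimal polynomial is
  m_A(x) = Π_λ (x − λ)^{k_λ}
where k_λ is the size of the *largest* Jordan block for λ (equivalently, the smallest k with (A − λI)^k v = 0 for every generalised eigenvector v of λ).

  λ = -5: largest Jordan block has size 1, contributing (x + 5)
  λ = 1: largest Jordan block has size 2, contributing (x − 1)^2

So m_A(x) = (x - 1)^2*(x + 5) = x^3 + 3*x^2 - 9*x + 5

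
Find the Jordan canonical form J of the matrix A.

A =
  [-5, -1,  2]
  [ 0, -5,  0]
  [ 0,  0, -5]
J_2(-5) ⊕ J_1(-5)

The characteristic polynomial is
  det(x·I − A) = x^3 + 15*x^2 + 75*x + 125 = (x + 5)^3

Eigenvalues and multiplicities (the geometric multiplicity of λ is n − rank(A − λI), which equals the number of Jordan blocks for λ):
  λ = -5: algebraic multiplicity = 3, geometric multiplicity = 2

Determining the block sizes for each eigenvalue:
  λ = -5: 2 blocks summing to 3 forces exactly one block of size 2 and the rest size 1 → block sizes [2, 1]

Assembling the blocks gives a Jordan form
J =
  [-5,  1,  0]
  [ 0, -5,  0]
  [ 0,  0, -5]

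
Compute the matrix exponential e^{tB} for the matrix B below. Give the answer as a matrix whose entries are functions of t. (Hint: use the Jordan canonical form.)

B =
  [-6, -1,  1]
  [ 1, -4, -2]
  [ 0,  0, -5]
e^{tB} =
  [-t*exp(-5*t) + exp(-5*t), -t*exp(-5*t), t^2*exp(-5*t)/2 + t*exp(-5*t)]
  [t*exp(-5*t), t*exp(-5*t) + exp(-5*t), -t^2*exp(-5*t)/2 - 2*t*exp(-5*t)]
  [0, 0, exp(-5*t)]

Strategy: write B = P · J · P⁻¹ where J is a Jordan canonical form, so e^{tB} = P · e^{tJ} · P⁻¹, and e^{tJ} can be computed block-by-block.

B has Jordan form
J =
  [-5,  1,  0]
  [ 0, -5,  1]
  [ 0,  0, -5]
(up to reordering of blocks).

Per-block formulas:
  For a 3×3 Jordan block J_3(-5): exp(t · J_3(-5)) = e^(-5t)·(I + t·N + (t^2/2)·N^2), where N is the 3×3 nilpotent shift.

After assembling e^{tJ} and conjugating by P, we get:

e^{tB} =
  [-t*exp(-5*t) + exp(-5*t), -t*exp(-5*t), t^2*exp(-5*t)/2 + t*exp(-5*t)]
  [t*exp(-5*t), t*exp(-5*t) + exp(-5*t), -t^2*exp(-5*t)/2 - 2*t*exp(-5*t)]
  [0, 0, exp(-5*t)]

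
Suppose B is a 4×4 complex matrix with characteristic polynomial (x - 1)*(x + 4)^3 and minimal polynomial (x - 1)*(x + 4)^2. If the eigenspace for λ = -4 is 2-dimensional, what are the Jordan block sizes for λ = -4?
Block sizes for λ = -4: [2, 1]

Step 1 — from the characteristic polynomial, algebraic multiplicity of λ = -4 is 3. From dim ker(B − (-4)·I) = 2, there are exactly 2 Jordan blocks for λ = -4.
Step 2 — from the minimal polynomial, the factor (x + 4)^2 tells us the largest block for λ = -4 has size 2.
Step 3 — with total size 3, 2 blocks, and largest block 2, the block sizes (in nonincreasing order) are [2, 1].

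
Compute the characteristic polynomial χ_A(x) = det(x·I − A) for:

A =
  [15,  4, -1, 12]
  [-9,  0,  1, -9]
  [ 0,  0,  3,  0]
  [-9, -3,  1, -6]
x^4 - 12*x^3 + 54*x^2 - 108*x + 81

Expanding det(x·I − A) (e.g. by cofactor expansion or by noting that A is similar to its Jordan form J, which has the same characteristic polynomial as A) gives
  χ_A(x) = x^4 - 12*x^3 + 54*x^2 - 108*x + 81
which factors as (x - 3)^4. The eigenvalues (with algebraic multiplicities) are λ = 3 with multiplicity 4.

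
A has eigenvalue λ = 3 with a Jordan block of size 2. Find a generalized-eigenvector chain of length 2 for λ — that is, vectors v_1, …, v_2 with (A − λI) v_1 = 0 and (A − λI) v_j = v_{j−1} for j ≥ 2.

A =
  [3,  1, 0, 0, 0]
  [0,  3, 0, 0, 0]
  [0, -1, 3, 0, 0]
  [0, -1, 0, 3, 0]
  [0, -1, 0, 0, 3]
A Jordan chain for λ = 3 of length 2:
v_1 = (1, 0, -1, -1, -1)ᵀ
v_2 = (0, 1, 0, 0, 0)ᵀ

Let N = A − (3)·I. We want v_2 with N^2 v_2 = 0 but N^1 v_2 ≠ 0; then v_{j-1} := N · v_j for j = 2, …, 2.

Pick v_2 = (0, 1, 0, 0, 0)ᵀ.
Then v_1 = N · v_2 = (1, 0, -1, -1, -1)ᵀ.

Sanity check: (A − (3)·I) v_1 = (0, 0, 0, 0, 0)ᵀ = 0. ✓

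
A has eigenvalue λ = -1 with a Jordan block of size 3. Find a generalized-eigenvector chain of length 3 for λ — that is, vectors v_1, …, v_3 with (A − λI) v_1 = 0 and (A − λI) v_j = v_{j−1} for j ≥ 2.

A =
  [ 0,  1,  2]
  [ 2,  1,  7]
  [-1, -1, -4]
A Jordan chain for λ = -1 of length 3:
v_1 = (1, -1, 0)ᵀ
v_2 = (1, 2, -1)ᵀ
v_3 = (1, 0, 0)ᵀ

Let N = A − (-1)·I. We want v_3 with N^3 v_3 = 0 but N^2 v_3 ≠ 0; then v_{j-1} := N · v_j for j = 3, …, 2.

Pick v_3 = (1, 0, 0)ᵀ.
Then v_2 = N · v_3 = (1, 2, -1)ᵀ.
Then v_1 = N · v_2 = (1, -1, 0)ᵀ.

Sanity check: (A − (-1)·I) v_1 = (0, 0, 0)ᵀ = 0. ✓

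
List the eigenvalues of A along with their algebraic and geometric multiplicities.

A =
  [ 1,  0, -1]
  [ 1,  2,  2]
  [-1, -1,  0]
λ = 1: alg = 3, geom = 1

Step 1 — factor the characteristic polynomial to read off the algebraic multiplicities:
  χ_A(x) = (x - 1)^3

Step 2 — compute geometric multiplicities via the rank-nullity identity g(λ) = n − rank(A − λI):
  rank(A − (1)·I) = 2, so dim ker(A − (1)·I) = n − 2 = 1

Summary:
  λ = 1: algebraic multiplicity = 3, geometric multiplicity = 1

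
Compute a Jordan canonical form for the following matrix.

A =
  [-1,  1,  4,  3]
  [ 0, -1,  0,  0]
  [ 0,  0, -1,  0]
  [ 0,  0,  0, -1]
J_2(-1) ⊕ J_1(-1) ⊕ J_1(-1)

The characteristic polynomial is
  det(x·I − A) = x^4 + 4*x^3 + 6*x^2 + 4*x + 1 = (x + 1)^4

Eigenvalues and multiplicities (the geometric multiplicity of λ is n − rank(A − λI), which equals the number of Jordan blocks for λ):
  λ = -1: algebraic multiplicity = 4, geometric multiplicity = 3

Determining the block sizes for each eigenvalue:
  λ = -1: 3 blocks summing to 4 forces exactly one block of size 2 and the rest size 1 → block sizes [2, 1, 1]

Assembling the blocks gives a Jordan form
J =
  [-1,  1,  0,  0]
  [ 0, -1,  0,  0]
  [ 0,  0, -1,  0]
  [ 0,  0,  0, -1]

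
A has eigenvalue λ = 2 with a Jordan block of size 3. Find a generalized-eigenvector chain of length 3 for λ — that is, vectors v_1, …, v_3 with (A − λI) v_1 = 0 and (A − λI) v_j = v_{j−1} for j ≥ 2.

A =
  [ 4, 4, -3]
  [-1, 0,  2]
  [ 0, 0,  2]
A Jordan chain for λ = 2 of length 3:
v_1 = (2, -1, 0)ᵀ
v_2 = (-3, 2, 0)ᵀ
v_3 = (0, 0, 1)ᵀ

Let N = A − (2)·I. We want v_3 with N^3 v_3 = 0 but N^2 v_3 ≠ 0; then v_{j-1} := N · v_j for j = 3, …, 2.

Pick v_3 = (0, 0, 1)ᵀ.
Then v_2 = N · v_3 = (-3, 2, 0)ᵀ.
Then v_1 = N · v_2 = (2, -1, 0)ᵀ.

Sanity check: (A − (2)·I) v_1 = (0, 0, 0)ᵀ = 0. ✓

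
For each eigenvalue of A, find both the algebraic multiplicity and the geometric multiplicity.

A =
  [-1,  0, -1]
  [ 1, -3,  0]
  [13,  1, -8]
λ = -4: alg = 3, geom = 1

Step 1 — factor the characteristic polynomial to read off the algebraic multiplicities:
  χ_A(x) = (x + 4)^3

Step 2 — compute geometric multiplicities via the rank-nullity identity g(λ) = n − rank(A − λI):
  rank(A − (-4)·I) = 2, so dim ker(A − (-4)·I) = n − 2 = 1

Summary:
  λ = -4: algebraic multiplicity = 3, geometric multiplicity = 1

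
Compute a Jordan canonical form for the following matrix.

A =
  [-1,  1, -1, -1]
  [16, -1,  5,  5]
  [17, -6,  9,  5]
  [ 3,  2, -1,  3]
J_2(1) ⊕ J_2(4)

The characteristic polynomial is
  det(x·I − A) = x^4 - 10*x^3 + 33*x^2 - 40*x + 16 = (x - 4)^2*(x - 1)^2

Eigenvalues and multiplicities (the geometric multiplicity of λ is n − rank(A − λI), which equals the number of Jordan blocks for λ):
  λ = 1: algebraic multiplicity = 2, geometric multiplicity = 1
  λ = 4: algebraic multiplicity = 2, geometric multiplicity = 1

Determining the block sizes for each eigenvalue:
  λ = 1: one block (gm = 1), so the single block has size am = 2 → block sizes [2]
  λ = 4: one block (gm = 1), so the single block has size am = 2 → block sizes [2]

Assembling the blocks gives a Jordan form
J =
  [1, 1, 0, 0]
  [0, 1, 0, 0]
  [0, 0, 4, 1]
  [0, 0, 0, 4]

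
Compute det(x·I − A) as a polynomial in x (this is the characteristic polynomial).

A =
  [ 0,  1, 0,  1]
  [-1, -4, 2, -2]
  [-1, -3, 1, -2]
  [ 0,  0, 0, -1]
x^4 + 4*x^3 + 6*x^2 + 4*x + 1

Expanding det(x·I − A) (e.g. by cofactor expansion or by noting that A is similar to its Jordan form J, which has the same characteristic polynomial as A) gives
  χ_A(x) = x^4 + 4*x^3 + 6*x^2 + 4*x + 1
which factors as (x + 1)^4. The eigenvalues (with algebraic multiplicities) are λ = -1 with multiplicity 4.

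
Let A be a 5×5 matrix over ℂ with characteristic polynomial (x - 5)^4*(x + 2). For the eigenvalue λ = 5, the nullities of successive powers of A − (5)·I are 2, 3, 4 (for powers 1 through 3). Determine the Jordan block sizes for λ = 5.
Block sizes for λ = 5: [3, 1]

From the dimensions of kernels of powers, the number of Jordan blocks of size at least j is d_j − d_{j−1} where d_j = dim ker(N^j) (with d_0 = 0). Computing the differences gives [2, 1, 1].
The number of blocks of size exactly k is (#blocks of size ≥ k) − (#blocks of size ≥ k + 1), so the partition is: 1 block(s) of size 1, 1 block(s) of size 3.
In nonincreasing order the block sizes are [3, 1].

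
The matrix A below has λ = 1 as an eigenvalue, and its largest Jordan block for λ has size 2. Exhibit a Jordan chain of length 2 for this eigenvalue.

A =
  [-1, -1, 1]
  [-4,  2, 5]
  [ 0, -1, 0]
A Jordan chain for λ = 1 of length 2:
v_1 = (-1, 1, -1)ᵀ
v_2 = (0, 1, 0)ᵀ

Let N = A − (1)·I. We want v_2 with N^2 v_2 = 0 but N^1 v_2 ≠ 0; then v_{j-1} := N · v_j for j = 2, …, 2.

Pick v_2 = (0, 1, 0)ᵀ.
Then v_1 = N · v_2 = (-1, 1, -1)ᵀ.

Sanity check: (A − (1)·I) v_1 = (0, 0, 0)ᵀ = 0. ✓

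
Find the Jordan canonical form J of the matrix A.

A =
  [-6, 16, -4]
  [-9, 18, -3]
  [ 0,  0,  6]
J_2(6) ⊕ J_1(6)

The characteristic polynomial is
  det(x·I − A) = x^3 - 18*x^2 + 108*x - 216 = (x - 6)^3

Eigenvalues and multiplicities (the geometric multiplicity of λ is n − rank(A − λI), which equals the number of Jordan blocks for λ):
  λ = 6: algebraic multiplicity = 3, geometric multiplicity = 2

Determining the block sizes for each eigenvalue:
  λ = 6: 2 blocks summing to 3 forces exactly one block of size 2 and the rest size 1 → block sizes [2, 1]

Assembling the blocks gives a Jordan form
J =
  [6, 1, 0]
  [0, 6, 0]
  [0, 0, 6]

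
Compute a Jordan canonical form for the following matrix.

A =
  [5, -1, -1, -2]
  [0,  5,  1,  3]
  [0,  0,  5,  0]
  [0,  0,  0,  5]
J_3(5) ⊕ J_1(5)

The characteristic polynomial is
  det(x·I − A) = x^4 - 20*x^3 + 150*x^2 - 500*x + 625 = (x - 5)^4

Eigenvalues and multiplicities (the geometric multiplicity of λ is n − rank(A − λI), which equals the number of Jordan blocks for λ):
  λ = 5: algebraic multiplicity = 4, geometric multiplicity = 2

Determining the block sizes for each eigenvalue:
  λ = 5: with am = 4 and gm = 2, the partition is not yet determined (e.g. several partitions of 4 into 2 parts exist). Let N = A − (5)·I. Computing rank(N^1) = 2, rank(N^2) = 1, rank(N^3) = 0; the number of blocks of size ≥ j is rank(N^{j−1}) − rank(N^j), giving [2, 1, 1]. So we have 1 block(s) of size 3, 1 block(s) of size 1 → block sizes [3, 1]

Assembling the blocks gives a Jordan form
J =
  [5, 1, 0, 0]
  [0, 5, 1, 0]
  [0, 0, 5, 0]
  [0, 0, 0, 5]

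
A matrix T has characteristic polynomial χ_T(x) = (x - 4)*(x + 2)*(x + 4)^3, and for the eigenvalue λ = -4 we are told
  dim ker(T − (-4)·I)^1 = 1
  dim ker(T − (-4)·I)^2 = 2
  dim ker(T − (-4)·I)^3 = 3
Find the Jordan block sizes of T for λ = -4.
Block sizes for λ = -4: [3]

From the dimensions of kernels of powers, the number of Jordan blocks of size at least j is d_j − d_{j−1} where d_j = dim ker(N^j) (with d_0 = 0). Computing the differences gives [1, 1, 1].
The number of blocks of size exactly k is (#blocks of size ≥ k) − (#blocks of size ≥ k + 1), so the partition is: 1 block(s) of size 3.
In nonincreasing order the block sizes are [3].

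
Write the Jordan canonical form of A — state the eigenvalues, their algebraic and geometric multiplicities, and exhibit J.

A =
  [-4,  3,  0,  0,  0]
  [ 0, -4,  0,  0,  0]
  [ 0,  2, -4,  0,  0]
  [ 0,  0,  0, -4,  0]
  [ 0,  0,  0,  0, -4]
J_2(-4) ⊕ J_1(-4) ⊕ J_1(-4) ⊕ J_1(-4)

The characteristic polynomial is
  det(x·I − A) = x^5 + 20*x^4 + 160*x^3 + 640*x^2 + 1280*x + 1024 = (x + 4)^5

Eigenvalues and multiplicities (the geometric multiplicity of λ is n − rank(A − λI), which equals the number of Jordan blocks for λ):
  λ = -4: algebraic multiplicity = 5, geometric multiplicity = 4

Determining the block sizes for each eigenvalue:
  λ = -4: 4 blocks summing to 5 forces exactly one block of size 2 and the rest size 1 → block sizes [2, 1, 1, 1]

Assembling the blocks gives a Jordan form
J =
  [-4,  1,  0,  0,  0]
  [ 0, -4,  0,  0,  0]
  [ 0,  0, -4,  0,  0]
  [ 0,  0,  0, -4,  0]
  [ 0,  0,  0,  0, -4]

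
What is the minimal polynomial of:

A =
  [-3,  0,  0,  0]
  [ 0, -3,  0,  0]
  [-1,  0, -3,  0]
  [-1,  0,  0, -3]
x^2 + 6*x + 9

The characteristic polynomial is χ_A(x) = (x + 3)^4, so the eigenvalues are known. The minimal polynomial is
  m_A(x) = Π_λ (x − λ)^{k_λ}
where k_λ is the size of the *largest* Jordan block for λ (equivalently, the smallest k with (A − λI)^k v = 0 for every generalised eigenvector v of λ).

  λ = -3: largest Jordan block has size 2, contributing (x + 3)^2

So m_A(x) = (x + 3)^2 = x^2 + 6*x + 9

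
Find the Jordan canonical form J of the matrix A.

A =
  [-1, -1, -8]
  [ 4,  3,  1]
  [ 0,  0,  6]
J_2(1) ⊕ J_1(6)

The characteristic polynomial is
  det(x·I − A) = x^3 - 8*x^2 + 13*x - 6 = (x - 6)*(x - 1)^2

Eigenvalues and multiplicities (the geometric multiplicity of λ is n − rank(A − λI), which equals the number of Jordan blocks for λ):
  λ = 1: algebraic multiplicity = 2, geometric multiplicity = 1
  λ = 6: algebraic multiplicity = 1, geometric multiplicity = 1

Determining the block sizes for each eigenvalue:
  λ = 1: one block (gm = 1), so the single block has size am = 2 → block sizes [2]
  λ = 6: one block (gm = 1), so the single block has size am = 1 → block sizes [1]

Assembling the blocks gives a Jordan form
J =
  [1, 1, 0]
  [0, 1, 0]
  [0, 0, 6]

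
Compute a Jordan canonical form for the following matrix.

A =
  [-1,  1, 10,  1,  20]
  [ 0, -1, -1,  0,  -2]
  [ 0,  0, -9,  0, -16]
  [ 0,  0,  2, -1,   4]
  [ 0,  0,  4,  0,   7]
J_3(-1) ⊕ J_1(-1) ⊕ J_1(-1)

The characteristic polynomial is
  det(x·I − A) = x^5 + 5*x^4 + 10*x^3 + 10*x^2 + 5*x + 1 = (x + 1)^5

Eigenvalues and multiplicities (the geometric multiplicity of λ is n − rank(A − λI), which equals the number of Jordan blocks for λ):
  λ = -1: algebraic multiplicity = 5, geometric multiplicity = 3

Determining the block sizes for each eigenvalue:
  λ = -1: with am = 5 and gm = 3, the partition is not yet determined (e.g. several partitions of 5 into 3 parts exist). Let N = A − (-1)·I. Computing rank(N^1) = 2, rank(N^2) = 1, rank(N^3) = 0; the number of blocks of size ≥ j is rank(N^{j−1}) − rank(N^j), giving [3, 1, 1]. So we have 1 block(s) of size 3, 2 block(s) of size 1 → block sizes [3, 1, 1]

Assembling the blocks gives a Jordan form
J =
  [-1,  1,  0,  0,  0]
  [ 0, -1,  1,  0,  0]
  [ 0,  0, -1,  0,  0]
  [ 0,  0,  0, -1,  0]
  [ 0,  0,  0,  0, -1]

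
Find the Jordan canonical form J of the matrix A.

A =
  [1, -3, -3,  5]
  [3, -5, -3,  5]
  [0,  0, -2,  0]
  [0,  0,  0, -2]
J_2(-2) ⊕ J_1(-2) ⊕ J_1(-2)

The characteristic polynomial is
  det(x·I − A) = x^4 + 8*x^3 + 24*x^2 + 32*x + 16 = (x + 2)^4

Eigenvalues and multiplicities (the geometric multiplicity of λ is n − rank(A − λI), which equals the number of Jordan blocks for λ):
  λ = -2: algebraic multiplicity = 4, geometric multiplicity = 3

Determining the block sizes for each eigenvalue:
  λ = -2: 3 blocks summing to 4 forces exactly one block of size 2 and the rest size 1 → block sizes [2, 1, 1]

Assembling the blocks gives a Jordan form
J =
  [-2,  1,  0,  0]
  [ 0, -2,  0,  0]
  [ 0,  0, -2,  0]
  [ 0,  0,  0, -2]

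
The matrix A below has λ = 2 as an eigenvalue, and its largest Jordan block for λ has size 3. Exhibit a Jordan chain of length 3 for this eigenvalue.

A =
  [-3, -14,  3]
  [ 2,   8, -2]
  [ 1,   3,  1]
A Jordan chain for λ = 2 of length 3:
v_1 = (-5, 2, 1)ᵀ
v_2 = (-14, 6, 3)ᵀ
v_3 = (0, 1, 0)ᵀ

Let N = A − (2)·I. We want v_3 with N^3 v_3 = 0 but N^2 v_3 ≠ 0; then v_{j-1} := N · v_j for j = 3, …, 2.

Pick v_3 = (0, 1, 0)ᵀ.
Then v_2 = N · v_3 = (-14, 6, 3)ᵀ.
Then v_1 = N · v_2 = (-5, 2, 1)ᵀ.

Sanity check: (A − (2)·I) v_1 = (0, 0, 0)ᵀ = 0. ✓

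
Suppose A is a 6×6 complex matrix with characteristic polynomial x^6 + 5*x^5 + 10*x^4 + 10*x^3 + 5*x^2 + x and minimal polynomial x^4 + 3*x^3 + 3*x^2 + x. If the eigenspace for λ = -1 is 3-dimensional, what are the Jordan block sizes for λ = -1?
Block sizes for λ = -1: [3, 1, 1]

Step 1 — from the characteristic polynomial, algebraic multiplicity of λ = -1 is 5. From dim ker(A − (-1)·I) = 3, there are exactly 3 Jordan blocks for λ = -1.
Step 2 — from the minimal polynomial, the factor (x + 1)^3 tells us the largest block for λ = -1 has size 3.
Step 3 — with total size 5, 3 blocks, and largest block 3, the block sizes (in nonincreasing order) are [3, 1, 1].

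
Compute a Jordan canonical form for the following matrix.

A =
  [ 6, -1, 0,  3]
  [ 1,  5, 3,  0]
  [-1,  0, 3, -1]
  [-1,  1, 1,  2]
J_2(4) ⊕ J_2(4)

The characteristic polynomial is
  det(x·I − A) = x^4 - 16*x^3 + 96*x^2 - 256*x + 256 = (x - 4)^4

Eigenvalues and multiplicities (the geometric multiplicity of λ is n − rank(A − λI), which equals the number of Jordan blocks for λ):
  λ = 4: algebraic multiplicity = 4, geometric multiplicity = 2

Determining the block sizes for each eigenvalue:
  λ = 4: with am = 4 and gm = 2, the partition is not yet determined (e.g. several partitions of 4 into 2 parts exist). Let N = A − (4)·I. Computing rank(N^1) = 2, rank(N^2) = 0; the number of blocks of size ≥ j is rank(N^{j−1}) − rank(N^j), giving [2, 2]. So we have 2 block(s) of size 2 → block sizes [2, 2]

Assembling the blocks gives a Jordan form
J =
  [4, 1, 0, 0]
  [0, 4, 0, 0]
  [0, 0, 4, 1]
  [0, 0, 0, 4]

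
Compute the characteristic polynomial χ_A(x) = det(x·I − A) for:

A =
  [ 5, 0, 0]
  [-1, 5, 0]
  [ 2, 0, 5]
x^3 - 15*x^2 + 75*x - 125

Expanding det(x·I − A) (e.g. by cofactor expansion or by noting that A is similar to its Jordan form J, which has the same characteristic polynomial as A) gives
  χ_A(x) = x^3 - 15*x^2 + 75*x - 125
which factors as (x - 5)^3. The eigenvalues (with algebraic multiplicities) are λ = 5 with multiplicity 3.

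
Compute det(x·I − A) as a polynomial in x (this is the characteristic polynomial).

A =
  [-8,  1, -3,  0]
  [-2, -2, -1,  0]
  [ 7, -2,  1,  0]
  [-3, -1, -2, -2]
x^4 + 11*x^3 + 45*x^2 + 81*x + 54

Expanding det(x·I − A) (e.g. by cofactor expansion or by noting that A is similar to its Jordan form J, which has the same characteristic polynomial as A) gives
  χ_A(x) = x^4 + 11*x^3 + 45*x^2 + 81*x + 54
which factors as (x + 2)*(x + 3)^3. The eigenvalues (with algebraic multiplicities) are λ = -3 with multiplicity 3, λ = -2 with multiplicity 1.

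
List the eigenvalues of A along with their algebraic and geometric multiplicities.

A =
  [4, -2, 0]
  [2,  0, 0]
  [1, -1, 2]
λ = 2: alg = 3, geom = 2

Step 1 — factor the characteristic polynomial to read off the algebraic multiplicities:
  χ_A(x) = (x - 2)^3

Step 2 — compute geometric multiplicities via the rank-nullity identity g(λ) = n − rank(A − λI):
  rank(A − (2)·I) = 1, so dim ker(A − (2)·I) = n − 1 = 2

Summary:
  λ = 2: algebraic multiplicity = 3, geometric multiplicity = 2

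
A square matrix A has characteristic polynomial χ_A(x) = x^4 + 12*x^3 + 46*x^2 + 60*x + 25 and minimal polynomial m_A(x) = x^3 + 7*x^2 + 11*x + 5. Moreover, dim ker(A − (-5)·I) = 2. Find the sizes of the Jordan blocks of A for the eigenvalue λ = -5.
Block sizes for λ = -5: [1, 1]

Step 1 — from the characteristic polynomial, algebraic multiplicity of λ = -5 is 2. From dim ker(A − (-5)·I) = 2, there are exactly 2 Jordan blocks for λ = -5.
Step 2 — from the minimal polynomial, the factor (x + 5) tells us the largest block for λ = -5 has size 1.
Step 3 — with total size 2, 2 blocks, and largest block 1, the block sizes (in nonincreasing order) are [1, 1].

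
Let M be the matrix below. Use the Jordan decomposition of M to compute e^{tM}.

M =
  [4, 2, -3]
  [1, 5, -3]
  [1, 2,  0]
e^{tM} =
  [t*exp(3*t) + exp(3*t), 2*t*exp(3*t), -3*t*exp(3*t)]
  [t*exp(3*t), 2*t*exp(3*t) + exp(3*t), -3*t*exp(3*t)]
  [t*exp(3*t), 2*t*exp(3*t), -3*t*exp(3*t) + exp(3*t)]

Strategy: write M = P · J · P⁻¹ where J is a Jordan canonical form, so e^{tM} = P · e^{tJ} · P⁻¹, and e^{tJ} can be computed block-by-block.

M has Jordan form
J =
  [3, 1, 0]
  [0, 3, 0]
  [0, 0, 3]
(up to reordering of blocks).

Per-block formulas:
  For a 2×2 Jordan block J_2(3): exp(t · J_2(3)) = e^(3t)·(I + t·N), where N is the 2×2 nilpotent shift.
  For a 1×1 block at λ = 3: exp(t · [3]) = [e^(3t)].

After assembling e^{tJ} and conjugating by P, we get:

e^{tM} =
  [t*exp(3*t) + exp(3*t), 2*t*exp(3*t), -3*t*exp(3*t)]
  [t*exp(3*t), 2*t*exp(3*t) + exp(3*t), -3*t*exp(3*t)]
  [t*exp(3*t), 2*t*exp(3*t), -3*t*exp(3*t) + exp(3*t)]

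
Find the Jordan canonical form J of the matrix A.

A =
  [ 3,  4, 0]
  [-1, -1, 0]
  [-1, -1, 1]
J_3(1)

The characteristic polynomial is
  det(x·I − A) = x^3 - 3*x^2 + 3*x - 1 = (x - 1)^3

Eigenvalues and multiplicities (the geometric multiplicity of λ is n − rank(A − λI), which equals the number of Jordan blocks for λ):
  λ = 1: algebraic multiplicity = 3, geometric multiplicity = 1

Determining the block sizes for each eigenvalue:
  λ = 1: one block (gm = 1), so the single block has size am = 3 → block sizes [3]

Assembling the blocks gives a Jordan form
J =
  [1, 1, 0]
  [0, 1, 1]
  [0, 0, 1]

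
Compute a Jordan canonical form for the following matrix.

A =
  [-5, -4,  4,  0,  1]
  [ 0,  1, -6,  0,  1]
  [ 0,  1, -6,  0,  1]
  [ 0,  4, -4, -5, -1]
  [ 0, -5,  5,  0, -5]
J_2(-5) ⊕ J_1(-5) ⊕ J_1(-5) ⊕ J_1(0)

The characteristic polynomial is
  det(x·I − A) = x^5 + 20*x^4 + 150*x^3 + 500*x^2 + 625*x = x*(x + 5)^4

Eigenvalues and multiplicities (the geometric multiplicity of λ is n − rank(A − λI), which equals the number of Jordan blocks for λ):
  λ = -5: algebraic multiplicity = 4, geometric multiplicity = 3
  λ = 0: algebraic multiplicity = 1, geometric multiplicity = 1

Determining the block sizes for each eigenvalue:
  λ = -5: 3 blocks summing to 4 forces exactly one block of size 2 and the rest size 1 → block sizes [2, 1, 1]
  λ = 0: one block (gm = 1), so the single block has size am = 1 → block sizes [1]

Assembling the blocks gives a Jordan form
J =
  [-5,  1,  0,  0, 0]
  [ 0, -5,  0,  0, 0]
  [ 0,  0, -5,  0, 0]
  [ 0,  0,  0, -5, 0]
  [ 0,  0,  0,  0, 0]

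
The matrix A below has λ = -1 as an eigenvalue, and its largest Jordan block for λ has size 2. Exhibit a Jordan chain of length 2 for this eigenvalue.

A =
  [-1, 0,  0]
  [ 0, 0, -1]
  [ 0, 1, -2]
A Jordan chain for λ = -1 of length 2:
v_1 = (0, 1, 1)ᵀ
v_2 = (0, 1, 0)ᵀ

Let N = A − (-1)·I. We want v_2 with N^2 v_2 = 0 but N^1 v_2 ≠ 0; then v_{j-1} := N · v_j for j = 2, …, 2.

Pick v_2 = (0, 1, 0)ᵀ.
Then v_1 = N · v_2 = (0, 1, 1)ᵀ.

Sanity check: (A − (-1)·I) v_1 = (0, 0, 0)ᵀ = 0. ✓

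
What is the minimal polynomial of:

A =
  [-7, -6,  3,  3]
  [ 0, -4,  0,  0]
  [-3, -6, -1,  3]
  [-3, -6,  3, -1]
x^2 + 5*x + 4

The characteristic polynomial is χ_A(x) = (x + 1)*(x + 4)^3, so the eigenvalues are known. The minimal polynomial is
  m_A(x) = Π_λ (x − λ)^{k_λ}
where k_λ is the size of the *largest* Jordan block for λ (equivalently, the smallest k with (A − λI)^k v = 0 for every generalised eigenvector v of λ).

  λ = -4: largest Jordan block has size 1, contributing (x + 4)
  λ = -1: largest Jordan block has size 1, contributing (x + 1)

So m_A(x) = (x + 1)*(x + 4) = x^2 + 5*x + 4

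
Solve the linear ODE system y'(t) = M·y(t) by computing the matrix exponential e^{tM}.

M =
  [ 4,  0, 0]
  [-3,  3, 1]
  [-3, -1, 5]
e^{tM} =
  [exp(4*t), 0, 0]
  [-3*t*exp(4*t), -t*exp(4*t) + exp(4*t), t*exp(4*t)]
  [-3*t*exp(4*t), -t*exp(4*t), t*exp(4*t) + exp(4*t)]

Strategy: write M = P · J · P⁻¹ where J is a Jordan canonical form, so e^{tM} = P · e^{tJ} · P⁻¹, and e^{tJ} can be computed block-by-block.

M has Jordan form
J =
  [4, 1, 0]
  [0, 4, 0]
  [0, 0, 4]
(up to reordering of blocks).

Per-block formulas:
  For a 1×1 block at λ = 4: exp(t · [4]) = [e^(4t)].
  For a 2×2 Jordan block J_2(4): exp(t · J_2(4)) = e^(4t)·(I + t·N), where N is the 2×2 nilpotent shift.

After assembling e^{tJ} and conjugating by P, we get:

e^{tM} =
  [exp(4*t), 0, 0]
  [-3*t*exp(4*t), -t*exp(4*t) + exp(4*t), t*exp(4*t)]
  [-3*t*exp(4*t), -t*exp(4*t), t*exp(4*t) + exp(4*t)]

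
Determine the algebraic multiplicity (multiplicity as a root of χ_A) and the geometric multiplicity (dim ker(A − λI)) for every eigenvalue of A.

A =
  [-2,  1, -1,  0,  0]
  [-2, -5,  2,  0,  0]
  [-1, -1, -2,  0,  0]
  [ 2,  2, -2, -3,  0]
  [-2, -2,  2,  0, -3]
λ = -3: alg = 5, geom = 4

Step 1 — factor the characteristic polynomial to read off the algebraic multiplicities:
  χ_A(x) = (x + 3)^5

Step 2 — compute geometric multiplicities via the rank-nullity identity g(λ) = n − rank(A − λI):
  rank(A − (-3)·I) = 1, so dim ker(A − (-3)·I) = n − 1 = 4

Summary:
  λ = -3: algebraic multiplicity = 5, geometric multiplicity = 4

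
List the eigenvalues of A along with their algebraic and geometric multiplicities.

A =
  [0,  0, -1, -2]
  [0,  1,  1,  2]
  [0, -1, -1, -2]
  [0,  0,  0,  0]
λ = 0: alg = 4, geom = 2

Step 1 — factor the characteristic polynomial to read off the algebraic multiplicities:
  χ_A(x) = x^4

Step 2 — compute geometric multiplicities via the rank-nullity identity g(λ) = n − rank(A − λI):
  rank(A − (0)·I) = 2, so dim ker(A − (0)·I) = n − 2 = 2

Summary:
  λ = 0: algebraic multiplicity = 4, geometric multiplicity = 2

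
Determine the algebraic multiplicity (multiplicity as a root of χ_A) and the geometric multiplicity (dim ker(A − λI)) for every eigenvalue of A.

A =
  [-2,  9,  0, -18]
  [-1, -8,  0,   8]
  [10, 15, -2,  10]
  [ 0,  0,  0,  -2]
λ = -5: alg = 2, geom = 1; λ = -2: alg = 2, geom = 2

Step 1 — factor the characteristic polynomial to read off the algebraic multiplicities:
  χ_A(x) = (x + 2)^2*(x + 5)^2

Step 2 — compute geometric multiplicities via the rank-nullity identity g(λ) = n − rank(A − λI):
  rank(A − (-5)·I) = 3, so dim ker(A − (-5)·I) = n − 3 = 1
  rank(A − (-2)·I) = 2, so dim ker(A − (-2)·I) = n − 2 = 2

Summary:
  λ = -5: algebraic multiplicity = 2, geometric multiplicity = 1
  λ = -2: algebraic multiplicity = 2, geometric multiplicity = 2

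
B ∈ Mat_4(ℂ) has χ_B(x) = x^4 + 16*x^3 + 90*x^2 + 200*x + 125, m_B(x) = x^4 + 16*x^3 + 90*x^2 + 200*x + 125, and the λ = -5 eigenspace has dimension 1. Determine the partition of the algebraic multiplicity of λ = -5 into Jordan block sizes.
Block sizes for λ = -5: [3]

Step 1 — from the characteristic polynomial, algebraic multiplicity of λ = -5 is 3. From dim ker(B − (-5)·I) = 1, there are exactly 1 Jordan blocks for λ = -5.
Step 2 — from the minimal polynomial, the factor (x + 5)^3 tells us the largest block for λ = -5 has size 3.
Step 3 — with total size 3, 1 blocks, and largest block 3, the block sizes (in nonincreasing order) are [3].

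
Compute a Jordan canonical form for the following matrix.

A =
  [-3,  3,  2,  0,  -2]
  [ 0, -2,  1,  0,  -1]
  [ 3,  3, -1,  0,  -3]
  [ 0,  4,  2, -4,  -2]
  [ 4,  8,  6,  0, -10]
J_3(-4) ⊕ J_1(-4) ⊕ J_1(-4)

The characteristic polynomial is
  det(x·I − A) = x^5 + 20*x^4 + 160*x^3 + 640*x^2 + 1280*x + 1024 = (x + 4)^5

Eigenvalues and multiplicities (the geometric multiplicity of λ is n − rank(A − λI), which equals the number of Jordan blocks for λ):
  λ = -4: algebraic multiplicity = 5, geometric multiplicity = 3

Determining the block sizes for each eigenvalue:
  λ = -4: with am = 5 and gm = 3, the partition is not yet determined (e.g. several partitions of 5 into 3 parts exist). Let N = A − (-4)·I. Computing rank(N^1) = 2, rank(N^2) = 1, rank(N^3) = 0; the number of blocks of size ≥ j is rank(N^{j−1}) − rank(N^j), giving [3, 1, 1]. So we have 1 block(s) of size 3, 2 block(s) of size 1 → block sizes [3, 1, 1]

Assembling the blocks gives a Jordan form
J =
  [-4,  1,  0,  0,  0]
  [ 0, -4,  1,  0,  0]
  [ 0,  0, -4,  0,  0]
  [ 0,  0,  0, -4,  0]
  [ 0,  0,  0,  0, -4]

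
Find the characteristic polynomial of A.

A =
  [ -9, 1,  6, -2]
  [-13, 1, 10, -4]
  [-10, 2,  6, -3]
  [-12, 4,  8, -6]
x^4 + 8*x^3 + 24*x^2 + 32*x + 16

Expanding det(x·I − A) (e.g. by cofactor expansion or by noting that A is similar to its Jordan form J, which has the same characteristic polynomial as A) gives
  χ_A(x) = x^4 + 8*x^3 + 24*x^2 + 32*x + 16
which factors as (x + 2)^4. The eigenvalues (with algebraic multiplicities) are λ = -2 with multiplicity 4.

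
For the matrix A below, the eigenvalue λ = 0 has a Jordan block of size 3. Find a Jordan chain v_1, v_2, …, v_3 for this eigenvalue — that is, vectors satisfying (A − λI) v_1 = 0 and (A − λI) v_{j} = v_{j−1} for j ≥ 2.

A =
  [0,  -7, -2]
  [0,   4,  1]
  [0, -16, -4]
A Jordan chain for λ = 0 of length 3:
v_1 = (4, 0, 0)ᵀ
v_2 = (-7, 4, -16)ᵀ
v_3 = (0, 1, 0)ᵀ

Let N = A − (0)·I. We want v_3 with N^3 v_3 = 0 but N^2 v_3 ≠ 0; then v_{j-1} := N · v_j for j = 3, …, 2.

Pick v_3 = (0, 1, 0)ᵀ.
Then v_2 = N · v_3 = (-7, 4, -16)ᵀ.
Then v_1 = N · v_2 = (4, 0, 0)ᵀ.

Sanity check: (A − (0)·I) v_1 = (0, 0, 0)ᵀ = 0. ✓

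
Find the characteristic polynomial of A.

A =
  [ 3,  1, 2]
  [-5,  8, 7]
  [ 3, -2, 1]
x^3 - 12*x^2 + 48*x - 64

Expanding det(x·I − A) (e.g. by cofactor expansion or by noting that A is similar to its Jordan form J, which has the same characteristic polynomial as A) gives
  χ_A(x) = x^3 - 12*x^2 + 48*x - 64
which factors as (x - 4)^3. The eigenvalues (with algebraic multiplicities) are λ = 4 with multiplicity 3.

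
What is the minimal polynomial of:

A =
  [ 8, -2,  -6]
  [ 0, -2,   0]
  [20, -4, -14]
x^2 + 6*x + 8

The characteristic polynomial is χ_A(x) = (x + 2)^2*(x + 4), so the eigenvalues are known. The minimal polynomial is
  m_A(x) = Π_λ (x − λ)^{k_λ}
where k_λ is the size of the *largest* Jordan block for λ (equivalently, the smallest k with (A − λI)^k v = 0 for every generalised eigenvector v of λ).

  λ = -4: largest Jordan block has size 1, contributing (x + 4)
  λ = -2: largest Jordan block has size 1, contributing (x + 2)

So m_A(x) = (x + 2)*(x + 4) = x^2 + 6*x + 8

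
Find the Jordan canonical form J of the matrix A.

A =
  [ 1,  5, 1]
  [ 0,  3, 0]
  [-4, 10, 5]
J_2(3) ⊕ J_1(3)

The characteristic polynomial is
  det(x·I − A) = x^3 - 9*x^2 + 27*x - 27 = (x - 3)^3

Eigenvalues and multiplicities (the geometric multiplicity of λ is n − rank(A − λI), which equals the number of Jordan blocks for λ):
  λ = 3: algebraic multiplicity = 3, geometric multiplicity = 2

Determining the block sizes for each eigenvalue:
  λ = 3: 2 blocks summing to 3 forces exactly one block of size 2 and the rest size 1 → block sizes [2, 1]

Assembling the blocks gives a Jordan form
J =
  [3, 1, 0]
  [0, 3, 0]
  [0, 0, 3]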